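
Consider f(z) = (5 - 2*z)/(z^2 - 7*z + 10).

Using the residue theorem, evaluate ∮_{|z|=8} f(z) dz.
By the residue theorem, ∮_C f(z) dz = 2πi · (sum of the residues of f at the poles inside |z| = 8).

The denominator factors as (z - 2)*(z - 5), so the singularities of f are simple poles at z = 2, z = 5.
  |2|² = 4 < 64 = 8², so this pole is inside the contour.
  |5|² = 25 < 64 = 8², so this pole is inside the contour.

With P(z) = 5 - 2*z and Q(z) = z^2 - 7*z + 10, each pole is simple, so Res(f, z₀) = P(z₀)/Q'(z₀) with Q'(z) = 2*z - 7.
  Res(f, 2) = P(2)/Q'(2) = (1)/(-3) = -1/3
  Res(f, 5) = P(5)/Q'(5) = (-5)/(3) = -5/3

Sum of residues inside C: -2
∮_C f(z) dz = 2πi · (-2) = -4*I*pi

Final answer: -4*I*pi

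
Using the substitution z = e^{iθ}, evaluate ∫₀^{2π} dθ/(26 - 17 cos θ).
Call the integral J. The integrand is 2π-periodic and we integrate over a full period, so shifting θ does not change the value (θ → θ + π flips the sign of the trig term). Hence
  J = ∫₀^{2π} dθ/(26 + 17 cos θ).
Put z = e^{iθ}: then cos θ = (z + 1/z)/2, dθ = dz/(iz), and z runs once counterclockwise around |z| = 1:
  J = ∮_{|z|=1} 1/(26 + 17*(z + 1/z)/2) · dz/(iz) = (2/i) ∮_{|z|=1} dz/(17*z^2 + 52*z + 17).
The roots of 17*z^2 + 52*z + 17 are z = (-26 ± sqrt(26^2 - 17^2))/17, with sqrt(387) = 3*sqrt(43); their product is 1, so only z₊ = -26/17 + 3*sqrt(43)/17 lies inside the unit circle (z₋ = -26/17 - 3*sqrt(43)/17 lies outside).
z₊ is a simple zero of q(z) = 17*z^2 + 52*z + 17, so Res(1/q, z₊) = 1/q'(z₊) with q'(z) = 34*z + 52; and q'(z₊) = 17*(z₊ - z₋) = 6*sqrt(43).
Therefore J = (2/i) · 2πi · 1/(6*sqrt(43)) = 2*pi/(3*sqrt(43)) = 2*sqrt(43)*pi/129

Final answer: 2*sqrt(43)*pi/129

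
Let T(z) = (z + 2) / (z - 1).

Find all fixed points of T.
T(z) = z means z + 2 = z*(z - 1), i.e.
  z^2 - 2*z - 2 = 0.
Discriminant: (-2)^2 - 4*(1)*(-2) = 12, so the roots are real.
  z = (2 ± sqrt(12))/(2*(1))
Fixed points: {1 - sqrt(3), 1 + sqrt(3)}

Final answer: {1 - sqrt(3), 1 + sqrt(3)}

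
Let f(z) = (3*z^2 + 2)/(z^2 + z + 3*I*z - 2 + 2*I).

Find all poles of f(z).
The singularities of f are the zeros of the denominator. Factoring,
  z^2 + z + 3*I*z - 2 + 2*I = (z + 1 + I)*(z + 2*I)
so the candidates are z = -1 - I, z = -2*I.

Check the numerator P(z) = 3*z^2 + 2 at each one:
  P(-1 - I) = 2 + 6*I ≠ 0, so z = -1 - I is a (simple) pole.
  P(-2*I) = -10 ≠ 0, so z = -2*I is a (simple) pole.

Poles of f: {-1 - I, -2*I}

Final answer: {-1 - I, -2*I}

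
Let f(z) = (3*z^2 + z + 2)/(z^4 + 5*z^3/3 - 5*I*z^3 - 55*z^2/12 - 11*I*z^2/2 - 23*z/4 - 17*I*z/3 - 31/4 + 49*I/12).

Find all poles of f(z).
The singularities of f are the zeros of the denominator. Factoring,
  z^4 + 5*z^3/3 - 5*I*z^3 - 55*z^2/12 - 11*I*z^2/2 - 23*z/4 - 17*I*z/3 - 31/4 + 49*I/12 = (z + 1/2 - 2*I)*(z - 1/2 - I)*(z + 1 - 3*I)*(z + 2/3 + I)
so the candidates are z = -1/2 + 2*I, z = 1/2 + I, z = -1 + 3*I, z = -2/3 - I.

Check the numerator P(z) = 3*z^2 + z + 2 at each one:
  P(-1/2 + 2*I) = -39/4 - 4*I ≠ 0, so z = -1/2 + 2*I is a (simple) pole.
  P(1/2 + I) = 1/4 + 4*I ≠ 0, so z = 1/2 + I is a (simple) pole.
  P(-1 + 3*I) = -23 - 15*I ≠ 0, so z = -1 + 3*I is a (simple) pole.
  P(-2/3 - I) = -1/3 + 3*I ≠ 0, so z = -2/3 - I is a (simple) pole.

Poles of f: {-1 + 3*I, -2/3 - I, -1/2 + 2*I, 1/2 + I}

Final answer: {-1 + 3*I, -2/3 - I, -1/2 + 2*I, 1/2 + I}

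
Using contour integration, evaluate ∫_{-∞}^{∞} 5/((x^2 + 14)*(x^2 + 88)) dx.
5*pi*(-7*sqrt(22) + 22*sqrt(14))/22792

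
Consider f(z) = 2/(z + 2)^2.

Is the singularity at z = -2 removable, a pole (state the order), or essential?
Write f(z) = g(z)/(z + 2)^2 with g(z) = 2.
g is entire and g(-2) = 2 ≠ 0, so no factor of (z + 2) cancels: the Laurent expansion of f about z = -2 starts at the power -2, i.e. lim_{z→z₀} (z - z₀)^2 f(z) = 2 is finite and nonzero.
So z = -2 is a pole of order 2.

Final answer: pole of order 2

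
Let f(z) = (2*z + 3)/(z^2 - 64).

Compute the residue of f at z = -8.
Write f(z) = P(z)/Q(z) with P(z) = 2*z + 3 and Q(z) = z^2 - 64.
The denominator factors as Q(z) = (z + 8)*(z - 8), so z = -8 is a simple zero of Q and P is analytic there; z = -8 is therefore a simple pole and
  Res(f, z₀) = P(z₀)/Q'(z₀).

Q'(z) = 2*z, so Q'(-8) = -16.
P(-8) = -13.

Res(f, -8) = (-13)/(-16) = 13/16

Final answer: 13/16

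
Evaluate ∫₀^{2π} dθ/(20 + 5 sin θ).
Call the integral J. The integrand is 2π-periodic and we integrate over a full period, so shifting θ does not change the value (θ → θ + π/2 turns sin θ into cos θ). Hence
  J = ∫₀^{2π} dθ/(20 + 5 cos θ).
Put z = e^{iθ}: then cos θ = (z + 1/z)/2, dθ = dz/(iz), and z runs once counterclockwise around |z| = 1:
  J = ∮_{|z|=1} 1/(20 + 5*(z + 1/z)/2) · dz/(iz) = (2/i) ∮_{|z|=1} dz/(5*z^2 + 40*z + 5).
The roots of 5*z^2 + 40*z + 5 are z = (-20 ± sqrt(20^2 - 5^2))/5, with sqrt(375) = 5*sqrt(15); their product is 1, so only z₊ = -4 + sqrt(15) lies inside the unit circle (z₋ = -4 - sqrt(15) lies outside).
z₊ is a simple zero of q(z) = 5*z^2 + 40*z + 5, so Res(1/q, z₊) = 1/q'(z₊) with q'(z) = 10*z + 40; and q'(z₊) = 5*(z₊ - z₋) = 10*sqrt(15).
Therefore J = (2/i) · 2πi · 1/(10*sqrt(15)) = 2*pi/(5*sqrt(15)) = 2*sqrt(15)*pi/75

Final answer: 2*sqrt(15)*pi/75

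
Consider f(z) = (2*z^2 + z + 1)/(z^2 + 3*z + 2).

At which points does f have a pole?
The singularities of f are the zeros of the denominator. Factoring,
  z^2 + 3*z + 2 = (z + 2)*(z + 1)
so the candidates are z = -2, z = -1.

Check the numerator P(z) = 2*z^2 + z + 1 at each one:
  P(-2) = 7 ≠ 0, so z = -2 is a (simple) pole.
  P(-1) = 2 ≠ 0, so z = -1 is a (simple) pole.

Poles of f: {-2, -1}

Final answer: {-2, -1}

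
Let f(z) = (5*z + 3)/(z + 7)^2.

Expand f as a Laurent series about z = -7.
Put w = z - (-7), i.e. z = w - 7. The denominator is w^2, so it suffices to rewrite the numerator in powers of w.

P(z) = 5*z + 3
P(w - 7) = -32 + 5*w

Dividing each term by w^2:
  f = -32/w^2 + 5/w

Substituting back w = z + 7:
  f(z) = -32/(z + 7)^2 + 5/(z + 7)

The series is finite because the numerator is a polynomial; the negative powers form the principal part, and the coefficient of 1/(z + 7) gives Res(f, -7) = 5.

Final answer: -32/(z + 7)^2 + 5/(z + 7)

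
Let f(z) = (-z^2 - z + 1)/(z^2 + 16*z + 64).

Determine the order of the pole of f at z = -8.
Factor the denominator:
  z^2 + 16*z + 64 = (z + 8)^2

The numerator P(z) = -z^2 - z + 1 has P(-8) = -55 ≠ 0, so no factor of (z + 8) cancels.
Near z = -8 we can therefore write f(z) = g(z)/(z + 8)^2 with g analytic at -8 and g(-8) ≠ 0 (g is just the numerator).

Hence z = -8 is a pole of order 2.

Final answer: 2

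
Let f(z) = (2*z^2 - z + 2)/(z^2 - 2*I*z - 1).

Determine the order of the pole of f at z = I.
Factor the denominator:
  z^2 - 2*I*z - 1 = (z - I)^2

The numerator P(z) = 2*z^2 - z + 2 has P(I) = -I ≠ 0, so no factor of (z - I) cancels.
Near z = I we can therefore write f(z) = g(z)/(z - I)^2 with g analytic at I and g(I) ≠ 0 (g is just the numerator).

Hence z = I is a pole of order 2.

Final answer: 2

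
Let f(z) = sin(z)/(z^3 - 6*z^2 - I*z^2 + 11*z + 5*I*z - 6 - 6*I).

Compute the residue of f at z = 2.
Write f(z) = P(z)/Q(z) with P(z) = sin(z) and Q(z) = z^3 - 6*z^2 - I*z^2 + 11*z + 5*I*z - 6 - 6*I.
The denominator factors as Q(z) = (z - 2)*(z - 3)*(z - 1 - I), so z = 2 is a simple zero of Q and P is analytic there; z = 2 is therefore a simple pole and
  Res(f, z₀) = P(z₀)/Q'(z₀).

Q'(z) = 3*z^2 - 12*z - 2*I*z + 11 + 5*I, so Q'(2) = -1 + I.
P(2) = sin(2).

Res(f, 2) = (sin(2))/(-1 + I) = (-1/2 - I/2)*sin(2)

Final answer: (-1/2 - I/2)*sin(2)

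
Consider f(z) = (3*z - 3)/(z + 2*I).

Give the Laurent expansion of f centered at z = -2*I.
(-3 - 6*I)/(z + 2*I) + 3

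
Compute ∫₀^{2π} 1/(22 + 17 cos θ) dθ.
Let J = ∫₀^{2π} dθ/(22 + 17 cos θ).
Put z = e^{iθ}: then cos θ = (z + 1/z)/2, dθ = dz/(iz), and z runs once counterclockwise around |z| = 1:
  J = ∮_{|z|=1} 1/(22 + 17*(z + 1/z)/2) · dz/(iz) = (2/i) ∮_{|z|=1} dz/(17*z^2 + 44*z + 17).
The roots of 17*z^2 + 44*z + 17 are z = (-22 ± sqrt(22^2 - 17^2))/17, with sqrt(195) = sqrt(195); their product is 1, so only z₊ = -22/17 + sqrt(195)/17 lies inside the unit circle (z₋ = -22/17 - sqrt(195)/17 lies outside).
z₊ is a simple zero of q(z) = 17*z^2 + 44*z + 17, so Res(1/q, z₊) = 1/q'(z₊) with q'(z) = 34*z + 44; and q'(z₊) = 17*(z₊ - z₋) = 2*sqrt(195).
Therefore J = (2/i) · 2πi · 1/(2*sqrt(195)) = 2*pi/(sqrt(195)) = 2*sqrt(195)*pi/195

Final answer: 2*sqrt(195)*pi/195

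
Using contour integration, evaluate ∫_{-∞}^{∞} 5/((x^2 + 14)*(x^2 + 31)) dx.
Let f(z) = 5/((z^2 + 14)*(z^2 + 31)). The denominator has no real zeros and deg Q - deg P = 4 ≥ 2, so the integral of f over the upper semicircle |z| = R tends to 0 as R → ∞. Closing the contour in the upper half-plane,
  ∫_{-∞}^{∞} f(x) dx = 2πi · Σ Res(f, z_k)  over the poles with Im z_k > 0.

Zeros of the denominator: z^2 + 31 = 0 gives z = ±sqrt(31)*I; z^2 + 14 = 0 gives z = ±sqrt(14)*I.
Upper half-plane: z = sqrt(14)*I, z = sqrt(31)*I (simple).

Each pole is a simple zero of Q(z) = z^4 + 45*z^2 + 434, so Res(f, z₀) = P(z₀)/Q'(z₀) with P(z) = 5, Q'(z) = 4*z^3 + 90*z:
  Res(f, sqrt(14)*I) = (5)/(34*sqrt(14)*I) = -5*sqrt(14)*I/476
  Res(f, sqrt(31)*I) = (5)/(-34*sqrt(31)*I) = 5*sqrt(31)*I/1054

Sum of residues: 5*I*(-31*sqrt(14) + 14*sqrt(31))/14756
∫_{-∞}^{∞} f(x) dx = 2πi · (5*I*(-31*sqrt(14) + 14*sqrt(31))/14756) = 5*pi*(-14*sqrt(31) + 31*sqrt(14))/7378

Final answer: 5*pi*(-14*sqrt(31) + 31*sqrt(14))/7378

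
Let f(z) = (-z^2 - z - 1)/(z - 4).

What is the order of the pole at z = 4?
1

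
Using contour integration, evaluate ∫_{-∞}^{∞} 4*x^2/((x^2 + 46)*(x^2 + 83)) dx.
Let f(z) = 4*z^2/((z^2 + 46)*(z^2 + 83)). The denominator has no real zeros and deg Q - deg P = 2 ≥ 2, so the integral of f over the upper semicircle |z| = R tends to 0 as R → ∞. Closing the contour in the upper half-plane,
  ∫_{-∞}^{∞} f(x) dx = 2πi · Σ Res(f, z_k)  over the poles with Im z_k > 0.

Zeros of the denominator: z^2 + 83 = 0 gives z = ±sqrt(83)*I; z^2 + 46 = 0 gives z = ±sqrt(46)*I.
Upper half-plane: z = sqrt(46)*I, z = sqrt(83)*I (simple).

Each pole is a simple zero of Q(z) = z^4 + 129*z^2 + 3818, so Res(f, z₀) = P(z₀)/Q'(z₀) with P(z) = 4*z^2, Q'(z) = 4*z^3 + 258*z:
  Res(f, sqrt(46)*I) = (-184)/(74*sqrt(46)*I) = 2*sqrt(46)*I/37
  Res(f, sqrt(83)*I) = (-332)/(-74*sqrt(83)*I) = -2*sqrt(83)*I/37

Sum of residues: 2*I*(-sqrt(83) + sqrt(46))/37
∫_{-∞}^{∞} f(x) dx = 2πi · (2*I*(-sqrt(83) + sqrt(46))/37) = 4*pi*(-sqrt(46) + sqrt(83))/37

Final answer: 4*pi*(-sqrt(46) + sqrt(83))/37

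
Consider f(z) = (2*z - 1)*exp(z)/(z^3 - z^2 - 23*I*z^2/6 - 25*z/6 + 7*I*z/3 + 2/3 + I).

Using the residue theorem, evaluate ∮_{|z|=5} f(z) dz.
By the residue theorem, ∮_C f(z) dz = 2πi · (sum of the residues of f at the poles inside |z| = 5).

The denominator factors as (z - 1 - 3*I/2)*(z - I/3)*(z - 2*I), so the singularities of f are simple poles at z = 1 + 3*I/2, z = I/3, z = 2*I.
  |1 + 3*I/2|² = 13/4 < 25 = 5², so this pole is inside the contour.
  |I/3|² = 1/9 < 25 = 5², so this pole is inside the contour.
  |2*I|² = 4 < 25 = 5², so this pole is inside the contour.

With P(z) = (2*z - 1)*exp(z) and Q(z) = z^3 - z^2 - 23*I*z^2/6 - 25*z/6 + 7*I*z/3 + 2/3 + I, each pole is simple, so Res(f, z₀) = P(z₀)/Q'(z₀) with Q'(z) = 3*z^2 - 2*z - 23*I*z/3 - 25/6 + 7*I/3.
  Res(f, 1 + 3*I/2) = P(1 + 3*I/2)/Q'(1 + 3*I/2) = ((1 + 3*I)*exp(1 + 3*I/2))/(19/12 + 2*I/3) = (516/425 + 588*I/425)*exp(1 + 3*I/2)
  Res(f, I/3) = P(I/3)/Q'(I/3) = ((-1 + 2*I/3)*exp(I/3))/(-35/18 + 5*I/3) = (198/425 + 24*I/425)*exp(I/3)
  Res(f, 2*I) = P(2*I)/Q'(2*I) = ((-1 + 4*I)*exp(2*I))/(-5/6 - 5*I/3) = (-42/25 - 36*I/25)*exp(2*I)

Sum of residues inside C: (-42/25 - 36*I/25)*exp(2*I) + (198/425 + 24*I/425)*exp(I/3) + (516/425 + 588*I/425)*exp(1 + 3*I/2)
∮_C f(z) dz = 2πi · ((-42/25 - 36*I/25)*exp(2*I) + (198/425 + 24*I/425)*exp(I/3) + (516/425 + 588*I/425)*exp(1 + 3*I/2)) = pi*(-1176/425 + 1032*I/425)*exp(1 + 3*I/2) + pi*(-48/425 + 396*I/425)*exp(I/3) + pi*(72/25 - 84*I/25)*exp(2*I)

Final answer: pi*(-1176/425 + 1032*I/425)*exp(1 + 3*I/2) + pi*(-48/425 + 396*I/425)*exp(I/3) + pi*(72/25 - 84*I/25)*exp(2*I)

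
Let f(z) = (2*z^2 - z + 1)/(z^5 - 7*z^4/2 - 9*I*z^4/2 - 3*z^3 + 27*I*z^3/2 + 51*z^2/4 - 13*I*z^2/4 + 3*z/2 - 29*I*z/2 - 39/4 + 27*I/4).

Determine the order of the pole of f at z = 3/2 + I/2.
3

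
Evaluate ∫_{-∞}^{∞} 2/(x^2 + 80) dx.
Let f(z) = 2/(z^2 + 80). The denominator has no real zeros and deg Q - deg P = 2 ≥ 2, so the integral of f over the upper semicircle |z| = R tends to 0 as R → ∞. Closing the contour in the upper half-plane,
  ∫_{-∞}^{∞} f(x) dx = 2πi · Σ Res(f, z_k)  over the poles with Im z_k > 0.

Zeros of the denominator: z^2 + 80 = 0 gives z = ±4*sqrt(5)*I.
Upper half-plane: z = 4*sqrt(5)*I (simple).

Each pole is a simple zero of Q(z) = z^2 + 80, so Res(f, z₀) = P(z₀)/Q'(z₀) with P(z) = 2, Q'(z) = 2*z:
  Res(f, 4*sqrt(5)*I) = (2)/(8*sqrt(5)*I) = -sqrt(5)*I/20

∫_{-∞}^{∞} f(x) dx = 2πi · (-sqrt(5)*I/20) = sqrt(5)*pi/10

Final answer: sqrt(5)*pi/10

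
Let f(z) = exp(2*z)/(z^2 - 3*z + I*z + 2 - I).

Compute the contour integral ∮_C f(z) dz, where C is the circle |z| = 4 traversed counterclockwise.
pi*(1 - I)*exp(2) + pi*(-1 + I)*exp(4 - 2*I)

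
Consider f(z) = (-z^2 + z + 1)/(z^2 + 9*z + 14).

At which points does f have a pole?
The singularities of f are the zeros of the denominator. Factoring,
  z^2 + 9*z + 14 = (z + 2)*(z + 7)
so the candidates are z = -2, z = -7.

Check the numerator P(z) = -z^2 + z + 1 at each one:
  P(-2) = -5 ≠ 0, so z = -2 is a (simple) pole.
  P(-7) = -55 ≠ 0, so z = -7 is a (simple) pole.

Poles of f: {-7, -2}

Final answer: {-7, -2}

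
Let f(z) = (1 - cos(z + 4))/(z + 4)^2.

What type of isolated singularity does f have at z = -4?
Let u = z + 4. The argument of cos is z + 4 = u, so
  f = (1 - cos(u))/u^2 = ((u)^2/2 - (u)^4/24 + ...)/u^2 = 1/2 - (1/24)*u^2 + ...
The Laurent expansion about u = 0 has no negative powers; equivalently lim_{z→-4} f(z) = 1/2 exists and is finite.
So the singularity is removable.

Final answer: removable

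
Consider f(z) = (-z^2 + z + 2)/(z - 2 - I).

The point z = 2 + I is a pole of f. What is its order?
1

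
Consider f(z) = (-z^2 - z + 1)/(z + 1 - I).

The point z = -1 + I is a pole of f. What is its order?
1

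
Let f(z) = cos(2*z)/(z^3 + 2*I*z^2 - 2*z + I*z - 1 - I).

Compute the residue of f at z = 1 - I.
Write f(z) = P(z)/Q(z) with P(z) = cos(2*z) and Q(z) = z^3 + 2*I*z^2 - 2*z + I*z - 1 - I.
The denominator factors as Q(z) = (z + I)*(z - 1 + I)*(z + 1), so z = 1 - I is a simple zero of Q and P is analytic there; z = 1 - I is therefore a simple pole and
  Res(f, z₀) = P(z₀)/Q'(z₀).

Q'(z) = 3*z^2 + 4*I*z - 2 + I, so Q'(1 - I) = 2 - I.
P(1 - I) = cos(2 - 2*I).

Res(f, 1 - I) = (cos(2 - 2*I))/(2 - I) = (2/5 + I/5)*cos(2 - 2*I)

Final answer: (2/5 + I/5)*cos(2 - 2*I)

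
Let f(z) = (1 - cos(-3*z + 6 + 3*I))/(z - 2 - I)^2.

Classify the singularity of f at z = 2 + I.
Let u = z - 2 - I. The argument of cos is -3*z + 6 + 3*I = -3u, so
  f = (1 - cos(-3u))/u^2 = ((-3u)^2/2 - (-3u)^4/24 + ...)/u^2 = 9/2 - (27/8)*u^2 + ...
The Laurent expansion about u = 0 has no negative powers; equivalently lim_{z→2 + I} f(z) = 9/2 exists and is finite.
So the singularity is removable.

Final answer: removable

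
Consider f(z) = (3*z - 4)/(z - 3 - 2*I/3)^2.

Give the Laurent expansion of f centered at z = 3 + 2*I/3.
Put w = z - (3 + 2*I/3), i.e. z = w + 3 + 2*I/3. The denominator is w^2, so it suffices to rewrite the numerator in powers of w.

P(z) = 3*z - 4
P(w + 3 + 2*I/3) = 5 + 2*I + 3*w

Dividing each term by w^2:
  f = (5 + 2*I)/w^2 + 3/w

Substituting back w = z - 3 - 2*I/3:
  f(z) = (5 + 2*I)/(z - 3 - 2*I/3)^2 + 3/(z - 3 - 2*I/3)

The series is finite because the numerator is a polynomial; the negative powers form the principal part, and the coefficient of 1/(z - 3 - 2*I/3) gives Res(f, 3 + 2*I/3) = 3.

Final answer: (5 + 2*I)/(z - 3 - 2*I/3)^2 + 3/(z - 3 - 2*I/3)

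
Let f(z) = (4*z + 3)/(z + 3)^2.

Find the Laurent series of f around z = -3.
Put w = z - (-3), i.e. z = w - 3. The denominator is w^2, so it suffices to rewrite the numerator in powers of w.

P(z) = 4*z + 3
P(w - 3) = -9 + 4*w

Dividing each term by w^2:
  f = -9/w^2 + 4/w

Substituting back w = z + 3:
  f(z) = -9/(z + 3)^2 + 4/(z + 3)

The series is finite because the numerator is a polynomial; the negative powers form the principal part, and the coefficient of 1/(z + 3) gives Res(f, -3) = 4.

Final answer: -9/(z + 3)^2 + 4/(z + 3)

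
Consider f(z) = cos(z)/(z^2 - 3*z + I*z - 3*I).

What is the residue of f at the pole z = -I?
(-3/10 + I/10)*cosh(1)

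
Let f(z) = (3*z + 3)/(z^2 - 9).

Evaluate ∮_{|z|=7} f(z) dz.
By the residue theorem, ∮_C f(z) dz = 2πi · (sum of the residues of f at the poles inside |z| = 7).

The denominator factors as (z + 3)*(z - 3), so the singularities of f are simple poles at z = -3, z = 3.
  |-3|² = 9 < 49 = 7², so this pole is inside the contour.
  |3|² = 9 < 49 = 7², so this pole is inside the contour.

With P(z) = 3*z + 3 and Q(z) = z^2 - 9, each pole is simple, so Res(f, z₀) = P(z₀)/Q'(z₀) with Q'(z) = 2*z.
  Res(f, -3) = P(-3)/Q'(-3) = (-6)/(-6) = 1
  Res(f, 3) = P(3)/Q'(3) = (12)/(6) = 2

Sum of residues inside C: 3
∮_C f(z) dz = 2πi · (3) = 6*I*pi

Final answer: 6*I*pi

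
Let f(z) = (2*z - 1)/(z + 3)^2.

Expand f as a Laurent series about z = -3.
Put w = z - (-3), i.e. z = w - 3. The denominator is w^2, so it suffices to rewrite the numerator in powers of w.

P(z) = 2*z - 1
P(w - 3) = -7 + 2*w

Dividing each term by w^2:
  f = -7/w^2 + 2/w

Substituting back w = z + 3:
  f(z) = -7/(z + 3)^2 + 2/(z + 3)

The series is finite because the numerator is a polynomial; the negative powers form the principal part, and the coefficient of 1/(z + 3) gives Res(f, -3) = 2.

Final answer: -7/(z + 3)^2 + 2/(z + 3)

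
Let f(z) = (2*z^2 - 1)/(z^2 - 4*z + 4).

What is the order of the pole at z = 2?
Factor the denominator:
  z^2 - 4*z + 4 = (z - 2)^2

The numerator P(z) = 2*z^2 - 1 has P(2) = 7 ≠ 0, so no factor of (z - 2) cancels.
Near z = 2 we can therefore write f(z) = g(z)/(z - 2)^2 with g analytic at 2 and g(2) ≠ 0 (g is just the numerator).

Hence z = 2 is a pole of order 2.

Final answer: 2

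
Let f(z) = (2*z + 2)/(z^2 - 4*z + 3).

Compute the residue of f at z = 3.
Write f(z) = P(z)/Q(z) with P(z) = 2*z + 2 and Q(z) = z^2 - 4*z + 3.
The denominator factors as Q(z) = (z - 3)*(z - 1), so z = 3 is a simple zero of Q and P is analytic there; z = 3 is therefore a simple pole and
  Res(f, z₀) = P(z₀)/Q'(z₀).

Q'(z) = 2*z - 4, so Q'(3) = 2.
P(3) = 8.

Res(f, 3) = (8)/(2) = 4

Final answer: 4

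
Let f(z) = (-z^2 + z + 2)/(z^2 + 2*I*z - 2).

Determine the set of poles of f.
{-1 - I, 1 - I}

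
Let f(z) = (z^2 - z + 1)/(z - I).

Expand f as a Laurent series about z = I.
Put w = z - (I), i.e. z = w + I. The denominator is w, so it suffices to rewrite the numerator in powers of w.

P(z) = z^2 - z + 1
P(w + I) = -I + (-1 + 2*I)*w + w^2

Dividing each term by w:
  f = -I/w - 1 + 2*I + w

Substituting back w = z - I:
  f(z) = -I/(z - I) - 1 + 2*I + (z - I)

The series is finite because the numerator is a polynomial; the negative powers form the principal part, and the coefficient of 1/(z - I) gives Res(f, I) = -I.

Final answer: -I/(z - I) - 1 + 2*I + (z - I)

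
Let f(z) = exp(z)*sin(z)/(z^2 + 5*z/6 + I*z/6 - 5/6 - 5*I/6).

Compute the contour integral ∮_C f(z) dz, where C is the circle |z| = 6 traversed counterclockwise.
pi*(30/97 + 78*I/97)*exp(-3/2 - I/2)*sin(3/2 + I/2) + pi*(30/97 + 78*I/97)*exp(2/3 + I/3)*sin(2/3 + I/3)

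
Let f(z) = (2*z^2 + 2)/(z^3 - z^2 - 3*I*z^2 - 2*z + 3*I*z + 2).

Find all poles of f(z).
The singularities of f are the zeros of the denominator. Factoring,
  z^3 - z^2 - 3*I*z^2 - 2*z + 3*I*z + 2 = (z - 2*I)*(z - 1)*(z - I)
so the candidates are z = 2*I, z = 1, z = I.

Check the numerator P(z) = 2*z^2 + 2 at each one:
  P(2*I) = -6 ≠ 0, so z = 2*I is a (simple) pole.
  P(1) = 4 ≠ 0, so z = 1 is a (simple) pole.
  P(I) = 0, so the factor (z - I) cancels and z = I is only a removable singularity, not a pole.

Poles of f: {2*I, 1}

Final answer: {2*I, 1}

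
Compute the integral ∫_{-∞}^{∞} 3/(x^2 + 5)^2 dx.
Let f(z) = 3/(z^2 + 5)^2. The denominator has no real zeros and deg Q - deg P = 4 ≥ 2, so the integral of f over the upper semicircle |z| = R tends to 0 as R → ∞. Closing the contour in the upper half-plane,
  ∫_{-∞}^{∞} f(x) dx = 2πi · Σ Res(f, z_k)  over the poles with Im z_k > 0.

Zeros of the denominator: z^2 + 5 = 0 gives z = ±sqrt(5)*I.
Upper half-plane: z = sqrt(5)*I (a pole of order 2).

Write f(z) = g(z)/(z - sqrt(5)*I)^2 with g(z) = 3/(z + sqrt(5)*I)^2. For a double pole, Res(f, z₀) = g'(z₀):
  g'(z) = -6/(z + sqrt(5)*I)^3
  Res(f, sqrt(5)*I) = g'(sqrt(5)*I) = -3*sqrt(5)*I/100

∫_{-∞}^{∞} f(x) dx = 2πi · (-3*sqrt(5)*I/100) = 3*sqrt(5)*pi/50

Final answer: 3*sqrt(5)*pi/50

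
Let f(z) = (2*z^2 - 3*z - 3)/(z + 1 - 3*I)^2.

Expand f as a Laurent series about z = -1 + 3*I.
(-16 - 21*I)/(z + 1 - 3*I)^2 + (-7 + 12*I)/(z + 1 - 3*I) + 2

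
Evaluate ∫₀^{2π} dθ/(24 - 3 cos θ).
2*sqrt(7)*pi/63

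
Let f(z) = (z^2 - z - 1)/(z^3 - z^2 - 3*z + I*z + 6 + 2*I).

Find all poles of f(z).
The singularities of f are the zeros of the denominator. Factoring,
  z^3 - z^2 - 3*z + I*z + 6 + 2*I = (z - 1 - I)*(z + 2)*(z - 2 + I)
so the candidates are z = 1 + I, z = -2, z = 2 - I.

Check the numerator P(z) = z^2 - z - 1 at each one:
  P(1 + I) = -2 + I ≠ 0, so z = 1 + I is a (simple) pole.
  P(-2) = 5 ≠ 0, so z = -2 is a (simple) pole.
  P(2 - I) = -3*I ≠ 0, so z = 2 - I is a (simple) pole.

Poles of f: {-2, 1 + I, 2 - I}

Final answer: {-2, 1 + I, 2 - I}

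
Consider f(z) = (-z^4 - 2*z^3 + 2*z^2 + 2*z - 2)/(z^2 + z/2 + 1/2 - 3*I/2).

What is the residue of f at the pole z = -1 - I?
-24/25 - 68*I/25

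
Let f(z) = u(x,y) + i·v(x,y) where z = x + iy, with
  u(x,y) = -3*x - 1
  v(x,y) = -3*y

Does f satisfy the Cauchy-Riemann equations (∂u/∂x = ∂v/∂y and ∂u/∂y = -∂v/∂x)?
∂u/∂x = -3
∂v/∂y = -3
∂u/∂y = 0
∂v/∂x = 0
∂u/∂x = ∂v/∂y and ∂u/∂y = -∂v/∂x hold identically; f is analytic.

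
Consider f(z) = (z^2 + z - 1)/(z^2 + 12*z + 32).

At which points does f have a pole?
{-8, -4}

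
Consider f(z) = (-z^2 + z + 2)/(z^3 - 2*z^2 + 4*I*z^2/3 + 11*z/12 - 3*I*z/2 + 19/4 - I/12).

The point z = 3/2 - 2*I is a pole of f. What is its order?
1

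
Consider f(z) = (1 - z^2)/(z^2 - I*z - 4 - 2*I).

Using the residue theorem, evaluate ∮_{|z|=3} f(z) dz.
By the residue theorem, ∮_C f(z) dz = 2πi · (sum of the residues of f at the poles inside |z| = 3).

The denominator factors as (z + 2)*(z - 2 - I), so the singularities of f are simple poles at z = -2, z = 2 + I.
  |-2|² = 4 < 9 = 3², so this pole is inside the contour.
  |2 + I|² = 5 < 9 = 3², so this pole is inside the contour.

With P(z) = 1 - z^2 and Q(z) = z^2 - I*z - 4 - 2*I, each pole is simple, so Res(f, z₀) = P(z₀)/Q'(z₀) with Q'(z) = 2*z - I.
  Res(f, -2) = P(-2)/Q'(-2) = (-3)/(-4 - I) = 12/17 - 3*I/17
  Res(f, 2 + I) = P(2 + I)/Q'(2 + I) = (-2 - 4*I)/(4 + I) = -12/17 - 14*I/17

Sum of residues inside C: -I
∮_C f(z) dz = 2πi · (-I) = 2*pi

Final answer: 2*pi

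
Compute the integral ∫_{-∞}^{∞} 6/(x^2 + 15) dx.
2*sqrt(15)*pi/5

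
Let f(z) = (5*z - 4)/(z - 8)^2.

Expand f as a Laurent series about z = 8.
36/(z - 8)^2 + 5/(z - 8)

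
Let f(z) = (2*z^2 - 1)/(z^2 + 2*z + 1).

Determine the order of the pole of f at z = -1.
Factor the denominator:
  z^2 + 2*z + 1 = (z + 1)^2

The numerator P(z) = 2*z^2 - 1 has P(-1) = 1 ≠ 0, so no factor of (z + 1) cancels.
Near z = -1 we can therefore write f(z) = g(z)/(z + 1)^2 with g analytic at -1 and g(-1) ≠ 0 (g is just the numerator).

Hence z = -1 is a pole of order 2.

Final answer: 2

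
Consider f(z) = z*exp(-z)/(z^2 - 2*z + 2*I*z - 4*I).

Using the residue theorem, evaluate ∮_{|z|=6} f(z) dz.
By the residue theorem, ∮_C f(z) dz = 2πi · (sum of the residues of f at the poles inside |z| = 6).

The denominator factors as (z + 2*I)*(z - 2), so the singularities of f are simple poles at z = -2*I, z = 2.
  |-2*I|² = 4 < 36 = 6², so this pole is inside the contour.
  |2|² = 4 < 36 = 6², so this pole is inside the contour.

With P(z) = z*exp(-z) and Q(z) = z^2 - 2*z + 2*I*z - 4*I, each pole is simple, so Res(f, z₀) = P(z₀)/Q'(z₀) with Q'(z) = 2*z - 2 + 2*I.
  Res(f, -2*I) = P(-2*I)/Q'(-2*I) = (-2*I*exp(2*I))/(-2 - 2*I) = (1/2 + I/2)*exp(2*I)
  Res(f, 2) = P(2)/Q'(2) = (2*exp(-2))/(2 + 2*I) = (1/2 - I/2)*exp(-2)

Sum of residues inside C: (1/2 - I/2)*exp(-2) + (1/2 + I/2)*exp(2*I)
∮_C f(z) dz = 2πi · ((1/2 - I/2)*exp(-2) + (1/2 + I/2)*exp(2*I)) = pi*(-1 + I)*exp(2*I) + pi*(1 + I)*exp(-2)

Final answer: pi*(-1 + I)*exp(2*I) + pi*(1 + I)*exp(-2)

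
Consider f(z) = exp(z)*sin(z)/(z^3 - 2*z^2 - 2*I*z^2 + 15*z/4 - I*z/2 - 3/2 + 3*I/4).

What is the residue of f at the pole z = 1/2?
Write f(z) = P(z)/Q(z) with P(z) = exp(z)*sin(z) and Q(z) = z^3 - 2*z^2 - 2*I*z^2 + 15*z/4 - I*z/2 - 3/2 + 3*I/4.
The denominator factors as Q(z) = (z + I)*(z - 3/2 - 3*I)*(z - 1/2), so z = 1/2 is a simple zero of Q and P is analytic there; z = 1/2 is therefore a simple pole and
  Res(f, z₀) = P(z₀)/Q'(z₀).

Q'(z) = 3*z^2 - 4*z - 4*I*z + 15/4 - I/2, so Q'(1/2) = 5/2 - 5*I/2.
P(1/2) = exp(1/2)*sin(1/2).

Res(f, 1/2) = (exp(1/2)*sin(1/2))/(5/2 - 5*I/2) = (1/5 + I/5)*exp(1/2)*sin(1/2)

Final answer: (1/5 + I/5)*exp(1/2)*sin(1/2)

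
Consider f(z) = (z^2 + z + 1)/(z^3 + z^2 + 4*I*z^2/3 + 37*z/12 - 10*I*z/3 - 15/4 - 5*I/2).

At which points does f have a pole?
{-3/2 - 3*I, -1/2 + I, 1 + 2*I/3}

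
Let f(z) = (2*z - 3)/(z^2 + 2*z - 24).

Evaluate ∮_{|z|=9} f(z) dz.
By the residue theorem, ∮_C f(z) dz = 2πi · (sum of the residues of f at the poles inside |z| = 9).

The denominator factors as (z + 6)*(z - 4), so the singularities of f are simple poles at z = -6, z = 4.
  |-6|² = 36 < 81 = 9², so this pole is inside the contour.
  |4|² = 16 < 81 = 9², so this pole is inside the contour.

With P(z) = 2*z - 3 and Q(z) = z^2 + 2*z - 24, each pole is simple, so Res(f, z₀) = P(z₀)/Q'(z₀) with Q'(z) = 2*z + 2.
  Res(f, -6) = P(-6)/Q'(-6) = (-15)/(-10) = 3/2
  Res(f, 4) = P(4)/Q'(4) = (5)/(10) = 1/2

Sum of residues inside C: 2
∮_C f(z) dz = 2πi · (2) = 4*I*pi

Final answer: 4*I*pi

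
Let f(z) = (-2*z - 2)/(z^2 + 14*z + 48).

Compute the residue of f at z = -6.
5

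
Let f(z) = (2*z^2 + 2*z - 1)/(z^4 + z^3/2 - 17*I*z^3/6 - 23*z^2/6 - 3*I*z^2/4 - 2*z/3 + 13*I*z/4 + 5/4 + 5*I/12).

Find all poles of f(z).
The singularities of f are the zeros of the denominator. Factoring,
  z^4 + z^3/2 - 17*I*z^3/6 - 23*z^2/6 - 3*I*z^2/4 - 2*z/3 + 13*I*z/4 + 5/4 + 5*I/12 = (z + 1 - I/2)*(z + 1/2 - I)*(z - 1 - I/3)*(z - I)
so the candidates are z = -1 + I/2, z = -1/2 + I, z = 1 + I/3, z = I.

Check the numerator P(z) = 2*z^2 + 2*z - 1 at each one:
  P(-1 + I/2) = -3/2 - I ≠ 0, so z = -1 + I/2 is a (simple) pole.
  P(-1/2 + I) = -7/2 ≠ 0, so z = -1/2 + I is a (simple) pole.
  P(1 + I/3) = 25/9 + 2*I ≠ 0, so z = 1 + I/3 is a (simple) pole.
  P(I) = -3 + 2*I ≠ 0, so z = I is a (simple) pole.

Poles of f: {-1 + I/2, -1/2 + I, I, 1 + I/3}

Final answer: {-1 + I/2, -1/2 + I, I, 1 + I/3}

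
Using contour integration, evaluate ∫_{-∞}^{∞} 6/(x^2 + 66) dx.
Let f(z) = 6/(z^2 + 66). The denominator has no real zeros and deg Q - deg P = 2 ≥ 2, so the integral of f over the upper semicircle |z| = R tends to 0 as R → ∞. Closing the contour in the upper half-plane,
  ∫_{-∞}^{∞} f(x) dx = 2πi · Σ Res(f, z_k)  over the poles with Im z_k > 0.

Zeros of the denominator: z^2 + 66 = 0 gives z = ±sqrt(66)*I.
Upper half-plane: z = sqrt(66)*I (simple).

Each pole is a simple zero of Q(z) = z^2 + 66, so Res(f, z₀) = P(z₀)/Q'(z₀) with P(z) = 6, Q'(z) = 2*z:
  Res(f, sqrt(66)*I) = (6)/(2*sqrt(66)*I) = -sqrt(66)*I/22

∫_{-∞}^{∞} f(x) dx = 2πi · (-sqrt(66)*I/22) = sqrt(66)*pi/11

Final answer: sqrt(66)*pi/11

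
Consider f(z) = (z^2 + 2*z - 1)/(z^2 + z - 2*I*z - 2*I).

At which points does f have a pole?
{-1, 2*I}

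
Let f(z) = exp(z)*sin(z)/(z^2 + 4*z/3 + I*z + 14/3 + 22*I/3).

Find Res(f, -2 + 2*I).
Write f(z) = P(z)/Q(z) with P(z) = exp(z)*sin(z) and Q(z) = z^2 + 4*z/3 + I*z + 14/3 + 22*I/3.
The denominator factors as Q(z) = (z - 2/3 + 3*I)*(z + 2 - 2*I), so z = -2 + 2*I is a simple zero of Q and P is analytic there; z = -2 + 2*I is therefore a simple pole and
  Res(f, z₀) = P(z₀)/Q'(z₀).

Q'(z) = 2*z + 4/3 + I, so Q'(-2 + 2*I) = -8/3 + 5*I.
P(-2 + 2*I) = -exp(-2 + 2*I)*sin(2 - 2*I).

Res(f, -2 + 2*I) = (-exp(-2 + 2*I)*sin(2 - 2*I))/(-8/3 + 5*I) = (24/289 + 45*I/289)*exp(-2 + 2*I)*sin(2 - 2*I)

Final answer: (24/289 + 45*I/289)*exp(-2 + 2*I)*sin(2 - 2*I)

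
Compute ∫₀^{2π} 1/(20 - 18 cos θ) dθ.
sqrt(19)*pi/19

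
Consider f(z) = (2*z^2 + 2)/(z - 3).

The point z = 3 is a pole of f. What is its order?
1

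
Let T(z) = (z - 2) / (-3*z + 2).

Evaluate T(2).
0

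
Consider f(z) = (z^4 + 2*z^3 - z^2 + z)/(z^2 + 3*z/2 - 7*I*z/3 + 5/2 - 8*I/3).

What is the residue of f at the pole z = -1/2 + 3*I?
837/136 - 1845*I/68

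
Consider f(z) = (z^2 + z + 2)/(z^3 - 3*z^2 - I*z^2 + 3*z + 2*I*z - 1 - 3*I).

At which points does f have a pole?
{I, 1 - I, 2 + I}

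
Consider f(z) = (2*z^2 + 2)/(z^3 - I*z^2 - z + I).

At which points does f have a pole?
{-1, 1}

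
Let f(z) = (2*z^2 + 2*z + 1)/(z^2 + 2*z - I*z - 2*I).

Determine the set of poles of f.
The singularities of f are the zeros of the denominator. Factoring,
  z^2 + 2*z - I*z - 2*I = (z - I)*(z + 2)
so the candidates are z = I, z = -2.

Check the numerator P(z) = 2*z^2 + 2*z + 1 at each one:
  P(I) = -1 + 2*I ≠ 0, so z = I is a (simple) pole.
  P(-2) = 5 ≠ 0, so z = -2 is a (simple) pole.

Poles of f: {-2, I}

Final answer: {-2, I}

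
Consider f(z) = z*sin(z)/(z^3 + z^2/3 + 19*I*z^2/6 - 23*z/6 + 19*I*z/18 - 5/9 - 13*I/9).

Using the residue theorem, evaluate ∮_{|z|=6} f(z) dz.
By the residue theorem, ∮_C f(z) dz = 2πi · (sum of the residues of f at the poles inside |z| = 6).

The denominator factors as (z - 2/3 + 3*I/2)*(z + 1 + I)*(z + 2*I/3), so the singularities of f are simple poles at z = 2/3 - 3*I/2, z = -1 - I, z = -2*I/3.
  |2/3 - 3*I/2|² = 97/36 < 36 = 6², so this pole is inside the contour.
  |-1 - I|² = 2 < 36 = 6², so this pole is inside the contour.
  |-2*I/3|² = 4/9 < 36 = 6², so this pole is inside the contour.

With P(z) = z*sin(z) and Q(z) = z^3 + z^2/3 + 19*I*z^2/6 - 23*z/6 + 19*I*z/18 - 5/9 - 13*I/9, each pole is simple, so Res(f, z₀) = P(z₀)/Q'(z₀) with Q'(z) = 3*z^2 + 2*z/3 + 19*I*z/3 - 23/6 + 19*I/18.
  Res(f, 2/3 - 3*I/2) = P(2/3 - 3*I/2)/Q'(2/3 - 3*I/2) = ((2/3 - 3*I/2)*sin(2/3 - 3*I/2))/(25/36 - 31*I/18) = (3948/4469 + 138*I/4469)*sin(2/3 - 3*I/2)
  Res(f, -1 - I) = P(-1 - I)/Q'(-1 - I) = ((1 + I)*sin(1 + I))/(11/6 + I/18) = (306/545 + 288*I/545)*sin(1 + I)
  Res(f, -2*I/3) = P(-2*I/3)/Q'(-2*I/3) = (-2*sinh(2/3)/3)/(-17/18 + 11*I/18) = (102/205 + 66*I/205)*sinh(2/3)

Sum of residues inside C: (3948/4469 + 138*I/4469)*sin(2/3 - 3*I/2) + (102/205 + 66*I/205)*sinh(2/3) + (306/545 + 288*I/545)*sin(1 + I)
∮_C f(z) dz = 2πi · ((3948/4469 + 138*I/4469)*sin(2/3 - 3*I/2) + (102/205 + 66*I/205)*sinh(2/3) + (306/545 + 288*I/545)*sin(1 + I)) = pi*(-132/205 + 204*I/205)*sinh(2/3) + pi*(-576/545 + 612*I/545)*sin(1 + I) + pi*(-276/4469 + 7896*I/4469)*sin(2/3 - 3*I/2)

Final answer: pi*(-132/205 + 204*I/205)*sinh(2/3) + pi*(-576/545 + 612*I/545)*sin(1 + I) + pi*(-276/4469 + 7896*I/4469)*sin(2/3 - 3*I/2)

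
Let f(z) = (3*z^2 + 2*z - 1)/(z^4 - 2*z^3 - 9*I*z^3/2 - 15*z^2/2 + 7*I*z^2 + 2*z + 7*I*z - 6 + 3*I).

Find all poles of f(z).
The singularities of f are the zeros of the denominator. Factoring,
  z^4 - 2*z^3 - 9*I*z^3/2 - 15*z^2/2 + 7*I*z^2 + 2*z + 7*I*z - 6 + 3*I = (z - 3*I)*(z + I/2)*(z + 1 - I)*(z - 3 - I)
so the candidates are z = 3*I, z = -I/2, z = -1 + I, z = 3 + I.

Check the numerator P(z) = 3*z^2 + 2*z - 1 at each one:
  P(3*I) = -28 + 6*I ≠ 0, so z = 3*I is a (simple) pole.
  P(-I/2) = -7/4 - I ≠ 0, so z = -I/2 is a (simple) pole.
  P(-1 + I) = -3 - 4*I ≠ 0, so z = -1 + I is a (simple) pole.
  P(3 + I) = 29 + 20*I ≠ 0, so z = 3 + I is a (simple) pole.

Poles of f: {-1 + I, -I/2, 3*I, 3 + I}

Final answer: {-1 + I, -I/2, 3*I, 3 + I}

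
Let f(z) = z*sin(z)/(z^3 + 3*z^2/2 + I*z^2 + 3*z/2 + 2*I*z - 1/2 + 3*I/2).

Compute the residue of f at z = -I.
Write f(z) = P(z)/Q(z) with P(z) = z*sin(z) and Q(z) = z^3 + 3*z^2/2 + I*z^2 + 3*z/2 + 2*I*z - 1/2 + 3*I/2.
The denominator factors as Q(z) = (z + 1/2 + I)*(z + I)*(z + 1 - I), so z = -I is a simple zero of Q and P is analytic there; z = -I is therefore a simple pole and
  Res(f, z₀) = P(z₀)/Q'(z₀).

Q'(z) = 3*z^2 + 3*z + 2*I*z + 3/2 + 2*I, so Q'(-I) = 1/2 - I.
P(-I) = -sinh(1).

Res(f, -I) = (-sinh(1))/(1/2 - I) = (-2/5 - 4*I/5)*sinh(1)

Final answer: (-2/5 - 4*I/5)*sinh(1)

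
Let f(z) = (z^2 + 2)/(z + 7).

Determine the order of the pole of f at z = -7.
Factor the denominator:
  z + 7 = (z + 7)

The numerator P(z) = z^2 + 2 has P(-7) = 51 ≠ 0, so no factor of (z + 7) cancels.
Near z = -7 we can therefore write f(z) = g(z)/(z + 7) with g analytic at -7 and g(-7) ≠ 0 (g is just the numerator).

Hence z = -7 is a pole of order 1.

Final answer: 1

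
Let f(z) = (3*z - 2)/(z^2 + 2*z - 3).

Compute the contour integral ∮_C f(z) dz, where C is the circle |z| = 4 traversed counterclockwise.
6*I*pi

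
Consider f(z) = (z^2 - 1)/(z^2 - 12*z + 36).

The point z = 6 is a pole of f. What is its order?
Factor the denominator:
  z^2 - 12*z + 36 = (z - 6)^2

The numerator P(z) = z^2 - 1 has P(6) = 35 ≠ 0, so no factor of (z - 6) cancels.
Near z = 6 we can therefore write f(z) = g(z)/(z - 6)^2 with g analytic at 6 and g(6) ≠ 0 (g is just the numerator).

Hence z = 6 is a pole of order 2.

Final answer: 2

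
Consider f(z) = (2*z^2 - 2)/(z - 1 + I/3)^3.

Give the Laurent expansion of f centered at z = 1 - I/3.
Put w = z - (1 - I/3), i.e. z = w + 1 - I/3. The denominator is w^3, so it suffices to rewrite the numerator in powers of w.

P(z) = 2*z^2 - 2
P(w + 1 - I/3) = -2/9 - 4*I/3 + (4 - 4*I/3)*w + 2*w^2

Dividing each term by w^3:
  f = (-2/9 - 4*I/3)/w^3 + (4 - 4*I/3)/w^2 + 2/w

Substituting back w = z - 1 + I/3:
  f(z) = (-2/9 - 4*I/3)/(z - 1 + I/3)^3 + (4 - 4*I/3)/(z - 1 + I/3)^2 + 2/(z - 1 + I/3)

The series is finite because the numerator is a polynomial; the negative powers form the principal part, and the coefficient of 1/(z - 1 + I/3) gives Res(f, 1 - I/3) = 2.

Final answer: (-2/9 - 4*I/3)/(z - 1 + I/3)^3 + (4 - 4*I/3)/(z - 1 + I/3)^2 + 2/(z - 1 + I/3)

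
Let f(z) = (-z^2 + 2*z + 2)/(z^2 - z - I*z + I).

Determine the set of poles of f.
The singularities of f are the zeros of the denominator. Factoring,
  z^2 - z - I*z + I = (z - I)*(z - 1)
so the candidates are z = I, z = 1.

Check the numerator P(z) = -z^2 + 2*z + 2 at each one:
  P(I) = 3 + 2*I ≠ 0, so z = I is a (simple) pole.
  P(1) = 3 ≠ 0, so z = 1 is a (simple) pole.

Poles of f: {I, 1}

Final answer: {I, 1}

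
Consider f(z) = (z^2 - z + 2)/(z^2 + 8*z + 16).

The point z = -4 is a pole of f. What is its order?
Factor the denominator:
  z^2 + 8*z + 16 = (z + 4)^2

The numerator P(z) = z^2 - z + 2 has P(-4) = 22 ≠ 0, so no factor of (z + 4) cancels.
Near z = -4 we can therefore write f(z) = g(z)/(z + 4)^2 with g analytic at -4 and g(-4) ≠ 0 (g is just the numerator).

Hence z = -4 is a pole of order 2.

Final answer: 2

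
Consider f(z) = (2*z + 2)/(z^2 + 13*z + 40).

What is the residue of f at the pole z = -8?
Write f(z) = P(z)/Q(z) with P(z) = 2*z + 2 and Q(z) = z^2 + 13*z + 40.
The denominator factors as Q(z) = (z + 5)*(z + 8), so z = -8 is a simple zero of Q and P is analytic there; z = -8 is therefore a simple pole and
  Res(f, z₀) = P(z₀)/Q'(z₀).

Q'(z) = 2*z + 13, so Q'(-8) = -3.
P(-8) = -14.

Res(f, -8) = (-14)/(-3) = 14/3

Final answer: 14/3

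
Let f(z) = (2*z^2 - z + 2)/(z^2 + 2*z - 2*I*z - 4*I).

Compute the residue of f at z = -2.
Write f(z) = P(z)/Q(z) with P(z) = 2*z^2 - z + 2 and Q(z) = z^2 + 2*z - 2*I*z - 4*I.
The denominator factors as Q(z) = (z - 2*I)*(z + 2), so z = -2 is a simple zero of Q and P is analytic there; z = -2 is therefore a simple pole and
  Res(f, z₀) = P(z₀)/Q'(z₀).

Q'(z) = 2*z + 2 - 2*I, so Q'(-2) = -2 - 2*I.
P(-2) = 12.

Res(f, -2) = (12)/(-2 - 2*I) = -3 + 3*I

Final answer: -3 + 3*I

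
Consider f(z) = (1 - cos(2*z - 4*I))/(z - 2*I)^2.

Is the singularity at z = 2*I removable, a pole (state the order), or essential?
Let u = z - 2*I. The argument of cos is 2*z - 4*I = 2u, so
  f = (1 - cos(2u))/u^2 = ((2u)^2/2 - (2u)^4/24 + ...)/u^2 = 2 - (2/3)*u^2 + ...
The Laurent expansion about u = 0 has no negative powers; equivalently lim_{z→2*I} f(z) = 2 exists and is finite.
So the singularity is removable.

Final answer: removable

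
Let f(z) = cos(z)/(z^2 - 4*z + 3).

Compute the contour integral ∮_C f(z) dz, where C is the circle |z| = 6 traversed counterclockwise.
By the residue theorem, ∮_C f(z) dz = 2πi · (sum of the residues of f at the poles inside |z| = 6).

The denominator factors as (z - 1)*(z - 3), so the singularities of f are simple poles at z = 1, z = 3.
  |1|² = 1 < 36 = 6², so this pole is inside the contour.
  |3|² = 9 < 36 = 6², so this pole is inside the contour.

With P(z) = cos(z) and Q(z) = z^2 - 4*z + 3, each pole is simple, so Res(f, z₀) = P(z₀)/Q'(z₀) with Q'(z) = 2*z - 4.
  Res(f, 1) = P(1)/Q'(1) = (cos(1))/(-2) = -cos(1)/2
  Res(f, 3) = P(3)/Q'(3) = (cos(3))/(2) = cos(3)/2

Sum of residues inside C: cos(3)/2 - cos(1)/2
∮_C f(z) dz = 2πi · (cos(3)/2 - cos(1)/2) = I*pi*cos(3) - I*pi*cos(1)

Final answer: I*pi*cos(3) - I*pi*cos(1)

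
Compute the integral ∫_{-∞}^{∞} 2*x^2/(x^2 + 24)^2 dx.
Let f(z) = 2*z^2/(z^2 + 24)^2. The denominator has no real zeros and deg Q - deg P = 2 ≥ 2, so the integral of f over the upper semicircle |z| = R tends to 0 as R → ∞. Closing the contour in the upper half-plane,
  ∫_{-∞}^{∞} f(x) dx = 2πi · Σ Res(f, z_k)  over the poles with Im z_k > 0.

Zeros of the denominator: z^2 + 24 = 0 gives z = ±2*sqrt(6)*I.
Upper half-plane: z = 2*sqrt(6)*I (a pole of order 2).

Write f(z) = g(z)/(z - 2*sqrt(6)*I)^2 with g(z) = 2*z^2/(z + 2*sqrt(6)*I)^2. For a double pole, Res(f, z₀) = g'(z₀):
  g'(z) = 8*sqrt(6)*I*z/(z + 2*sqrt(6)*I)^3
  Res(f, 2*sqrt(6)*I) = g'(2*sqrt(6)*I) = -sqrt(6)*I/24

∫_{-∞}^{∞} f(x) dx = 2πi · (-sqrt(6)*I/24) = sqrt(6)*pi/12

Final answer: sqrt(6)*pi/12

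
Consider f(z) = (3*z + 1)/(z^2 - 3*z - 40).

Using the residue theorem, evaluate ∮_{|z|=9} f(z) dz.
By the residue theorem, ∮_C f(z) dz = 2πi · (sum of the residues of f at the poles inside |z| = 9).

The denominator factors as (z + 5)*(z - 8), so the singularities of f are simple poles at z = -5, z = 8.
  |-5|² = 25 < 81 = 9², so this pole is inside the contour.
  |8|² = 64 < 81 = 9², so this pole is inside the contour.

With P(z) = 3*z + 1 and Q(z) = z^2 - 3*z - 40, each pole is simple, so Res(f, z₀) = P(z₀)/Q'(z₀) with Q'(z) = 2*z - 3.
  Res(f, -5) = P(-5)/Q'(-5) = (-14)/(-13) = 14/13
  Res(f, 8) = P(8)/Q'(8) = (25)/(13) = 25/13

Sum of residues inside C: 3
∮_C f(z) dz = 2πi · (3) = 6*I*pi

Final answer: 6*I*pi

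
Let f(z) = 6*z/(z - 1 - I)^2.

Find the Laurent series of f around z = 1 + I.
(6 + 6*I)/(z - 1 - I)^2 + 6/(z - 1 - I)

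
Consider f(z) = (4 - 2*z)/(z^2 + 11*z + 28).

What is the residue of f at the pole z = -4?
Write f(z) = P(z)/Q(z) with P(z) = 4 - 2*z and Q(z) = z^2 + 11*z + 28.
The denominator factors as Q(z) = (z + 4)*(z + 7), so z = -4 is a simple zero of Q and P is analytic there; z = -4 is therefore a simple pole and
  Res(f, z₀) = P(z₀)/Q'(z₀).

Q'(z) = 2*z + 11, so Q'(-4) = 3.
P(-4) = 12.

Res(f, -4) = (12)/(3) = 4

Final answer: 4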